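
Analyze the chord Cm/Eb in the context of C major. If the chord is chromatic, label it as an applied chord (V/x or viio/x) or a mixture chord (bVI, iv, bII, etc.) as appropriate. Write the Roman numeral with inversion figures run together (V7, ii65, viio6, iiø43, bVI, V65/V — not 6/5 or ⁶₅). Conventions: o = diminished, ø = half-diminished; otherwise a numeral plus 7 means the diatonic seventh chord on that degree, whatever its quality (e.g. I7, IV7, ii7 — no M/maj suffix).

The pitches C-Eb-G form a minor triad rooted on C.
C is the first degree of C major. This is the minor tonic, borrowed from the parallel minor.
With Eb in the bass the chord is in first inversion, so the figured bass is 6.

i6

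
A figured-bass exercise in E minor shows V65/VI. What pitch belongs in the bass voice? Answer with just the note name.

The applied chord V65/VI is rooted on G: G-B-D-F.
The figure 65 means first inversion — the third is in the bass.

B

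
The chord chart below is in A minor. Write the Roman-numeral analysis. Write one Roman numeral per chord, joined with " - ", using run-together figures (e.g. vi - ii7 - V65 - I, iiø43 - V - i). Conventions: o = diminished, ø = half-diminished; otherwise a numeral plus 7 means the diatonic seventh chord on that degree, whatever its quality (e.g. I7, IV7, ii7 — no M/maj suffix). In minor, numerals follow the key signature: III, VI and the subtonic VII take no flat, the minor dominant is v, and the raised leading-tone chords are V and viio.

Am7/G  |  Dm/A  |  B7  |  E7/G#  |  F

Am7/G has root A, degree 1 in A minor, so i42.
Dm/A: minor triad on D = scale degree 4 → iv64.
B7: a dominant seventh chord on B, the applied dominant of V → V7/V.
E7/G#: dominant seventh chord on E = scale degree 5 → V65.
F: root F is the submediant; major triad there is VI.

i42 - iv64 - V7/V - V65 - VI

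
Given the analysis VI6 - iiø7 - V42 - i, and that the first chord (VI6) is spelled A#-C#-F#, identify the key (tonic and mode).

VI6 is given as A#-C#-F# — a major triad with root F#.
If F# is scale degree 6 and the mode makes that degree carry a major triad, the tonic is A# and the mode is minor.

A# minor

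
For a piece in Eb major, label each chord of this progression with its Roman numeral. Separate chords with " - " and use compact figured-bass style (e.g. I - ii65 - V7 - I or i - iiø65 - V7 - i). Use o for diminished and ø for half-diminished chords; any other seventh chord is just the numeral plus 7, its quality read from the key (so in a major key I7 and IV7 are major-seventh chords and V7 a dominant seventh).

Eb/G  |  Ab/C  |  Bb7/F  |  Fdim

Eb/G: root Eb is the tonic; major triad there is I6.
Ab/C: major triad on Ab = scale degree 4 → IV6.
Bb7/F: root Bb is the dominant; dominant seventh chord there is V43.
Fdim: F with this quality isn't in the key; it's iio, borrowed from the parallel minor.

I6 - IV6 - V43 - iio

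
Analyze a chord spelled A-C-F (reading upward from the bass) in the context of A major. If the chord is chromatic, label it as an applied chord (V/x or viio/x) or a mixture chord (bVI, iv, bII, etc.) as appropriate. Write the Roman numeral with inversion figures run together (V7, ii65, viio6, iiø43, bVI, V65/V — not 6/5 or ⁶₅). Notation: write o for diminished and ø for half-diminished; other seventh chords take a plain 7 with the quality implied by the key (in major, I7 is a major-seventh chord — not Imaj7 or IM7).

The pitches F-A-C form a major triad rooted on F.
F is the lowered sixth degree of A major (diatonic 6 would be F#). This is a major triad on the lowered sixth degree, borrowed from the parallel minor.
With A in the bass the chord is in first inversion, so the figured bass is 6.

bVI6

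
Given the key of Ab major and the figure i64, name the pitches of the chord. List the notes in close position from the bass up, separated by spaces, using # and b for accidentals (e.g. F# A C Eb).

Eb Ab Cb

Scale degree 1 in Ab major is Ab; here the chord built on it is altered to a minor triad. i64 is the minor tonic, borrowed from the parallel minor.
So the chord is Ab-Cb-Eb.
The figured bass 64 indicates second inversion, placing the fifth (Eb) in the bass: Eb-Ab-Cb.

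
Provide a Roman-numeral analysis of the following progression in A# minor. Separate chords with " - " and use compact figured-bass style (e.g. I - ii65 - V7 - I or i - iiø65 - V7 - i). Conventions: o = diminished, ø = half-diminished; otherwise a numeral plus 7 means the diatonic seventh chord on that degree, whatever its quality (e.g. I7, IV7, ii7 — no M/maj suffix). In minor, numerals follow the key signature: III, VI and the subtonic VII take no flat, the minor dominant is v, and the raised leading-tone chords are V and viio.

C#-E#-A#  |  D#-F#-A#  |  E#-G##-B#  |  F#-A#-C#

i6 - iv - V - VI

C#-E#-A# has root A#, degree 1 in A# minor, so i6.
D#-F#-A# has root D#, degree 4 in A# minor, so iv.
E#-G##-B#: major triad on E# = scale degree 5 → V.
F#-A#-C#: root F# is the submediant; major triad there is VI.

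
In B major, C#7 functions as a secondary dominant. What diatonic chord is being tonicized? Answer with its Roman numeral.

V

The chord is a dominant seventh chord on C#.
A dominant resolves down a perfect fifth: C# → F#. In B major, F# is scale degree 5, i.e. V.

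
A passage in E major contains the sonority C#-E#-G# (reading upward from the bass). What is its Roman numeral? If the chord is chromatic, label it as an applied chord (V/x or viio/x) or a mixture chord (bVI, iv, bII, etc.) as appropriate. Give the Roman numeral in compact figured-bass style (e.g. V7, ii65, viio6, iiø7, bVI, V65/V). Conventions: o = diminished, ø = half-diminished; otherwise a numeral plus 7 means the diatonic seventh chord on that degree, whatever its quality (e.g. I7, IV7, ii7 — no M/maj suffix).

V/ii

The pitches C#-E#-G# form a major triad rooted on C#.
C# is not a diatonic chord root with this quality in E major, but it lies a perfect fifth above F# (ii), so the chord functions as an applied dominant of ii.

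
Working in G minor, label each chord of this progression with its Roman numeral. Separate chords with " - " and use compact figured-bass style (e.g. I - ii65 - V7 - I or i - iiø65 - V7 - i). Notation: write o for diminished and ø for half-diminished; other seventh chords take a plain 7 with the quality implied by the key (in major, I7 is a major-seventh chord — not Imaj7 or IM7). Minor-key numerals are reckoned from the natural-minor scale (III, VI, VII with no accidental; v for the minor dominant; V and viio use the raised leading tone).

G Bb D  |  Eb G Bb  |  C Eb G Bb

i - VI - iv7

G-Bb-D: root G is the tonic; minor triad there is i.
Eb-G-Bb has root Eb, degree 6 in G minor, so VI.
C-Eb-G-Bb has root C, degree 4 in G minor, so iv7.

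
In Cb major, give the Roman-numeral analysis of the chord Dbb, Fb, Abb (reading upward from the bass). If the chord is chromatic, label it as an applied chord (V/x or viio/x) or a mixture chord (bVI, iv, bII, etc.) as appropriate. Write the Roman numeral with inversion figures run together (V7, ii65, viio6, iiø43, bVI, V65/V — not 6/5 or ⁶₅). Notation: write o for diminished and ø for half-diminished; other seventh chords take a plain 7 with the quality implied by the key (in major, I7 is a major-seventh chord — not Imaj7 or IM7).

bII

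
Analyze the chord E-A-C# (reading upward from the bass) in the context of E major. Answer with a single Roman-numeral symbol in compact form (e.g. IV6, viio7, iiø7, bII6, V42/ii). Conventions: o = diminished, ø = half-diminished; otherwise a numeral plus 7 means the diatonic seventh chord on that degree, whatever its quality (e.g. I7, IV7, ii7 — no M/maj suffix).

IV64

The pitches A-C#-E form a major triad rooted on A.
In E major, A is the subdominant; the diatonic major triad there is IV.
With E in the bass the chord is in second inversion, so the figured bass is 64.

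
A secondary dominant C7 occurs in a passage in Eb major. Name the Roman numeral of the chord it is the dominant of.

ii

The chord is a dominant seventh chord on C.
A dominant resolves down a perfect fifth: C → F. In Eb major, F is scale degree 2, i.e. ii.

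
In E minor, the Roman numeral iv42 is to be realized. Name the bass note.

G

iv in E minor has root A; the chord is A-C-E-G.
The figure 42 means third inversion — the seventh is in the bass.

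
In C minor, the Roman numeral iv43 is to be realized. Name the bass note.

C

iv in C minor has root F; the chord is F-Ab-C-Eb.
The figure 43 means second inversion — the fifth is in the bass.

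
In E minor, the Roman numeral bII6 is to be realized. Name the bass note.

A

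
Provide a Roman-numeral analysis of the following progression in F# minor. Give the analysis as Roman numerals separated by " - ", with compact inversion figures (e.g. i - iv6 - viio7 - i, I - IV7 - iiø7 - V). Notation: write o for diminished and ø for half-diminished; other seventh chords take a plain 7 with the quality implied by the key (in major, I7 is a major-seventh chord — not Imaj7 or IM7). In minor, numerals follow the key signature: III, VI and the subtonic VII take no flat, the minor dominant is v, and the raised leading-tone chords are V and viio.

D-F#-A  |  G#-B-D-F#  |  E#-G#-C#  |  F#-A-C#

VI - iiø7 - V6 - i

D-F#-A: root D is the submediant; major triad there is VI.
G#-B-D-F#: half-diminished seventh chord on G# = scale degree 2 → iiø7.
E#-G#-C# has root C#, degree 5 in F# minor, so V6.
F#-A-C#: minor triad on F# = scale degree 1 → i.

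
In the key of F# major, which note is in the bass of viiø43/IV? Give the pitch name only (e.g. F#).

E

The applied chord viiø43/IV is rooted on A#: A#-C#-E-G#.
The figure 43 means second inversion — the fifth is in the bass.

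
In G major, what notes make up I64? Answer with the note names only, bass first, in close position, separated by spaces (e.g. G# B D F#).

D G B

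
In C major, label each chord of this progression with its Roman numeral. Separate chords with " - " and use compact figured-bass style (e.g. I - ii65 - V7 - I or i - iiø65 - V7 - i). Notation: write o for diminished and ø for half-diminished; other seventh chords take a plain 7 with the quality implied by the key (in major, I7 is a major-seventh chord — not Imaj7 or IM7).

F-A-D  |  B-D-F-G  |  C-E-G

F-A-D: minor triad on D = scale degree 2 → ii6.
B-D-F-G has root G, degree 5 in C major, so V65.
C-E-G has root C, degree 1 in C major, so I.

ii6 - V65 - I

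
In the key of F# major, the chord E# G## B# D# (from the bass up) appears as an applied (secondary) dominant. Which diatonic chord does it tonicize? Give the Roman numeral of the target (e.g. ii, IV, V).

The chord is a dominant seventh chord on E#.
A dominant resolves down a perfect fifth: E# → A#. In F# major, A# is scale degree 3, i.e. iii.

iii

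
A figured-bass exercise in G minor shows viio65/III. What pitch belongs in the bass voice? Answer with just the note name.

C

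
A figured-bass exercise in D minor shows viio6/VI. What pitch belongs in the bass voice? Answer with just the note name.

C

The applied chord viio6/VI is rooted on A: A-C-Eb.
The figure 6 means first inversion — the third is in the bass.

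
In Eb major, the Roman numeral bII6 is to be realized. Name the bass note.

bII in Eb major has root Fb; the chord is Fb-Ab-Cb.
The figure 6 means first inversion — the third is in the bass.

Ab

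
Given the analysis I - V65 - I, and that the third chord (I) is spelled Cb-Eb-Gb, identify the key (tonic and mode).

Cb major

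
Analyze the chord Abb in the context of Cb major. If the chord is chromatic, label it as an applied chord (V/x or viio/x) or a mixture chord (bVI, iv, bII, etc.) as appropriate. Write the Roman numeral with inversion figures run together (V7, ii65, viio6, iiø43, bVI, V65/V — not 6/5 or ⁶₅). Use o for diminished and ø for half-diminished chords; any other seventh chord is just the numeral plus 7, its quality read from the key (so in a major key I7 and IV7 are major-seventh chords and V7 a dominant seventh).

bVI

Stacked in thirds the chord is Abb-Cb-Ebb: a major triad on Abb.
Abb is the lowered sixth degree of Cb major (diatonic 6 would be Ab). This is a major triad on the lowered sixth degree, borrowed from the parallel minor.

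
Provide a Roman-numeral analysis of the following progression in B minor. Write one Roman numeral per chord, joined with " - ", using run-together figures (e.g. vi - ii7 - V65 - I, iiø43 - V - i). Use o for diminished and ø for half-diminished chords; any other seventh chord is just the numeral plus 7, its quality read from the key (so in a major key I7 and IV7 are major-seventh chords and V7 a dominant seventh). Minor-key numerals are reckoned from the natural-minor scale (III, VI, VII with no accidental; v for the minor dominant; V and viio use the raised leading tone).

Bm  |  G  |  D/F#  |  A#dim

Bm: root B is the tonic; minor triad there is i.
G has root G, degree 6 in B minor, so VI.
D/F#: root D is the mediant; major triad there is III6.
A#dim: diminished triad on A# = scale degree 7 → viio.

i - VI - III6 - viio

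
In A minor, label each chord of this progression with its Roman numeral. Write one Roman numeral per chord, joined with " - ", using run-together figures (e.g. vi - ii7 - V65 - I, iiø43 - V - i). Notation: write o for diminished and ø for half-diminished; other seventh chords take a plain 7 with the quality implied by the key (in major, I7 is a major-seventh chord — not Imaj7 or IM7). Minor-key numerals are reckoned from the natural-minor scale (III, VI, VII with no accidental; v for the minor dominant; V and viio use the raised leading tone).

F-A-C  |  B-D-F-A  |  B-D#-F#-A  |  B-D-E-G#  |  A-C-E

VI - iiø7 - V7/V - V43 - i

F-A-C: major triad on F = scale degree 6 → VI.
B-D-F-A: half-diminished seventh chord on B = scale degree 2 → iiø7.
B-D#-F#-A: chromatic; B is V of V, so V7/V.
B-D-E-G# has root E, degree 5 in A minor, so V43.
A-C-E: root A is the tonic; minor triad there is i.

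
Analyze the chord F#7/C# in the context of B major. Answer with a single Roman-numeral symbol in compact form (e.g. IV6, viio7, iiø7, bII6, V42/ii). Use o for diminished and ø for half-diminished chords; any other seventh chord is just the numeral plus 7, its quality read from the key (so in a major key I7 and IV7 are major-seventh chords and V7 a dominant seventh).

V43

The pitches F#-A#-C#-E form a dominant seventh chord rooted on F#.
In B major, F# is the dominant; the diatonic dominant seventh chord there is V7.
With C# in the bass the chord is in second inversion, so the figured bass is 43.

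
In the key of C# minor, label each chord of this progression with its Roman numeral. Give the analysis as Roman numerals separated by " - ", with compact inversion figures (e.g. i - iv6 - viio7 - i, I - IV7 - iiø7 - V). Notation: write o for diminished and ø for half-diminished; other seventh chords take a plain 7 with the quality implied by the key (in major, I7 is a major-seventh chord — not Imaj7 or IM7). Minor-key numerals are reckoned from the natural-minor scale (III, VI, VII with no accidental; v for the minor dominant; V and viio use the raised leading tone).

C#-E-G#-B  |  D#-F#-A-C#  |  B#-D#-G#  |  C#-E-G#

C#-E-G#-B: root C# is the tonic; minor seventh chord there is i7.
D#-F#-A-C# has root D#, degree 2 in C# minor, so iiø7.
B#-D#-G#: root G# is the dominant; major triad there is V6.
C#-E-G# has root C#, degree 1 in C# minor, so i.

i7 - iiø7 - V6 - i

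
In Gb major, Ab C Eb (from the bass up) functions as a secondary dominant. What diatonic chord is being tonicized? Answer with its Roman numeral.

The chord is a major triad on Ab.
A dominant resolves down a perfect fifth: Ab → Db. In Gb major, Db is scale degree 5, i.e. V.

V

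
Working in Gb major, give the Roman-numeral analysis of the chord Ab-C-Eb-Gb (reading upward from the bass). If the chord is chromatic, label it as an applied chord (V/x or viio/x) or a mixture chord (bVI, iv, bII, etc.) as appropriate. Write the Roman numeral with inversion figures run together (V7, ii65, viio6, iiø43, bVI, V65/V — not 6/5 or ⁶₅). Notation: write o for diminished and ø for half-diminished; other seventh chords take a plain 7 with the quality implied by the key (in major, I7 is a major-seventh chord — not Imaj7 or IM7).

V7/V

Stacked in thirds the chord is Ab-C-Eb-Gb: a dominant seventh chord on Ab.
Ab is not a diatonic chord root with this quality in Gb major, but it lies a perfect fifth above Db (V), so the chord functions as an applied dominant of V.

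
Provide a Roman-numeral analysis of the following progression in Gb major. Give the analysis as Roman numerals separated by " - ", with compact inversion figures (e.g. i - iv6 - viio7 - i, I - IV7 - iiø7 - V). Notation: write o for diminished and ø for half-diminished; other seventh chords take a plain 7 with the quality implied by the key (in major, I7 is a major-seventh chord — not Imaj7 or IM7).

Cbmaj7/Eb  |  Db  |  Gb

IV65 - V - I

Cbmaj7/Eb: root Cb is the subdominant; major seventh chord there is IV65.
Db has root Db, degree 5 in Gb major, so V.
Gb: root Gb is the tonic; major triad there is I.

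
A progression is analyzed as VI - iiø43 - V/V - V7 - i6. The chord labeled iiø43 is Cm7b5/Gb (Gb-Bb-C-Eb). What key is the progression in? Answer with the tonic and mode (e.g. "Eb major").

Bb minor

iiø43 is given as Gb-Bb-C-Eb — a half-diminished seventh chord with root C.
If C is scale degree 2 and the mode makes that degree carry a half-diminished seventh chord, the tonic is Bb and the mode is minor.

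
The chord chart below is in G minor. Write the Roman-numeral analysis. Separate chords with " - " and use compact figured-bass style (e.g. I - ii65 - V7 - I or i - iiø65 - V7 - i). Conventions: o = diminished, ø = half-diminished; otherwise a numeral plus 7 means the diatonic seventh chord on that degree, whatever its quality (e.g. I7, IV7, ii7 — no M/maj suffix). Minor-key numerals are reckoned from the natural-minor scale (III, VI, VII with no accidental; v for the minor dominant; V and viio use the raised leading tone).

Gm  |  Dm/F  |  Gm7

i - v6 - i7

Gm: minor triad on G = scale degree 1 → i.
Dm/F: root D is the dominant; minor triad there is v6.
Gm7: root G is the tonic; minor seventh chord there is i7.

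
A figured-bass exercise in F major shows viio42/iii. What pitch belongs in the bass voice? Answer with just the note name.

The applied chord viio42/iii is rooted on G#: G#-B-D-F.
The figure 42 means third inversion — the seventh is in the bass.

F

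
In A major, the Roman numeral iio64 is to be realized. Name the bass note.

iio in A major has root B; the chord is B-D-F.
The figure 64 means second inversion — the fifth is in the bass.

F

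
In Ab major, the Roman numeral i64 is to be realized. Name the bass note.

Eb

i in Ab major has root Ab; the chord is Ab-Cb-Eb.
The figure 64 means second inversion — the fifth is in the bass.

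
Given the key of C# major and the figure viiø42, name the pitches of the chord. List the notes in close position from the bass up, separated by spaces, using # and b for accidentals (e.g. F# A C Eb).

A# B# D# F#

In C# major, the leading tone is B#, and the diatonic chord built there is a half-diminished seventh chord.
Stacking thirds from B# gives B#-D#-F#-A#.
The figured bass 42 indicates third inversion, placing the seventh (A#) in the bass: A#-B#-D#-F#.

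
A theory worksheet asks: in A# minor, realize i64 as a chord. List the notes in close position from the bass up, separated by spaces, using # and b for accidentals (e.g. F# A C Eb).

E# A# C#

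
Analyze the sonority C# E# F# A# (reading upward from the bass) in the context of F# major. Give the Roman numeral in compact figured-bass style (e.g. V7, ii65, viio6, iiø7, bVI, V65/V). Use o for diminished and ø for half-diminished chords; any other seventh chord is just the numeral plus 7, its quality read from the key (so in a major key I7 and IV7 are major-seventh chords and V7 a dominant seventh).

The pitches F#-A#-C#-E# form a major seventh chord rooted on F#.
In F# major, F# is the tonic; the diatonic major seventh chord there is I7.
With C# in the bass the chord is in second inversion, so the figured bass is 43.

I43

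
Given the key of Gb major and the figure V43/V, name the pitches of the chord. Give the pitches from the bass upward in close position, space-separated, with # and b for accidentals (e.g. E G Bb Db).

Eb Gb Ab C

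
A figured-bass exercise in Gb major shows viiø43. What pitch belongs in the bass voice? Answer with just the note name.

viiø in Gb major has root F; the chord is F-Ab-Cb-Eb.
The figure 43 means second inversion — the fifth is in the bass.

Cb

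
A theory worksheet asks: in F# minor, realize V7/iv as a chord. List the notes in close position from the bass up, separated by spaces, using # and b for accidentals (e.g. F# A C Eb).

F# A# C# E

The slash means an applied dominant: we want the dominant of iv. In F# minor, iv is B minor, and its dominant is built on F#.
Building a dominant seventh chord on F# gives F#-A#-C#-E.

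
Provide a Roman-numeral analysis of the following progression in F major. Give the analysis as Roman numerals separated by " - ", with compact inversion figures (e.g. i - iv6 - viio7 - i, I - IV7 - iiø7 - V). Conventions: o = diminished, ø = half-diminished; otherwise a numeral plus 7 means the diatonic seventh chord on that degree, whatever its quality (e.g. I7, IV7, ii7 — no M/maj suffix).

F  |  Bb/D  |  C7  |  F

I - IV6 - V7 - I

F: major triad on F = scale degree 1 → I.
Bb/D has root Bb, degree 4 in F major, so IV6.
C7: root C is the dominant; dominant seventh chord there is V7.
F has root F, degree 1 in F major, so I.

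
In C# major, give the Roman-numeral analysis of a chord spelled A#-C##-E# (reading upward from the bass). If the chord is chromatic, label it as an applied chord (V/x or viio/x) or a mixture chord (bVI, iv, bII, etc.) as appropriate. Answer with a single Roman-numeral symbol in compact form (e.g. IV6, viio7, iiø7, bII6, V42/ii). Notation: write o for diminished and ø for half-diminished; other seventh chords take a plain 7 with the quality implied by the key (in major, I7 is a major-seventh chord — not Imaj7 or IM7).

The pitches A#-C##-E# form a major triad rooted on A#.
A# is not a diatonic chord root with this quality in C# major, but it lies a perfect fifth above D# (ii), so the chord functions as an applied dominant of ii.

V/ii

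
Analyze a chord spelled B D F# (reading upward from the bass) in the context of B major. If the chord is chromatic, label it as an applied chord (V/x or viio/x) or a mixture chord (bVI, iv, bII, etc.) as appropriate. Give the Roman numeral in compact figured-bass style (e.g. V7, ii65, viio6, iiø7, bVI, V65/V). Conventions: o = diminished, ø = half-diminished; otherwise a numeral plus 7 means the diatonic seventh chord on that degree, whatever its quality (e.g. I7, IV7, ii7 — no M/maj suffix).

The pitches B-D-F# form a minor triad rooted on B.
B is the first degree of B major. This is the minor tonic, borrowed from the parallel minor.

i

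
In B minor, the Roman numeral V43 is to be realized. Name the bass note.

C#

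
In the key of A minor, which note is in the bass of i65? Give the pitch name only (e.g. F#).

C

i in A minor has root A; the chord is A-C-E-G.
The figure 65 means first inversion — the third is in the bass.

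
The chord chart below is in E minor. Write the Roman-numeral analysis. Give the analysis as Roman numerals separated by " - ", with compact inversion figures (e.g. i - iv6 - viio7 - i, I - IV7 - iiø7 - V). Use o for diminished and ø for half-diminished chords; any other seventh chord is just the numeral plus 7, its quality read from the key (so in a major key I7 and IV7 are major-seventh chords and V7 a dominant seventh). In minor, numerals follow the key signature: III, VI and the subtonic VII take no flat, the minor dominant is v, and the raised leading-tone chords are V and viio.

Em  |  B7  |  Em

i - V7 - i

Em: root E is the tonic; minor triad there is i.
B7: root B is the dominant; dominant seventh chord there is V7.
Em: root E is the tonic; minor triad there is i.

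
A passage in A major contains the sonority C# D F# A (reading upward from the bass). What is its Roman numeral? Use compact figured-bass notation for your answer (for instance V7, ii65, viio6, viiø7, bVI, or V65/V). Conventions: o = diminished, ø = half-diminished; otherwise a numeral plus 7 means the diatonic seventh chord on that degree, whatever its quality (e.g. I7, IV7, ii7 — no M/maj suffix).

IV42

Stacked in thirds the chord is D-F#-A-C#: a major seventh chord on D.
D is scale degree 4 in A major, and a major seventh chord on that degree is written IV7.
With C# in the bass the chord is in third inversion, so the figured bass is 42.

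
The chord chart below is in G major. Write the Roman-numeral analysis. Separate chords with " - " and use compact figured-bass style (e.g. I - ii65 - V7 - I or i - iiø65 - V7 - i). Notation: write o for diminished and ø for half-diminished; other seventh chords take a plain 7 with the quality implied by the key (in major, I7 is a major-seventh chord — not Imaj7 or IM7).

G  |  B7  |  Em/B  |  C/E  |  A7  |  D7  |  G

G: major triad on G = scale degree 1 → I.
B7: chromatic; B is V of vi, so V7/vi.
Em/B: minor triad on E = scale degree 6 → vi64.
C/E: root C is the subdominant; major triad there is IV6.
A7 is the secondary dominant of V (dominant seventh chord on A): V7/V.
D7 has root D, degree 5 in G major, so V7.
G: major triad on G = scale degree 1 → I.

I - V7/vi - vi64 - IV6 - V7/V - V7 - I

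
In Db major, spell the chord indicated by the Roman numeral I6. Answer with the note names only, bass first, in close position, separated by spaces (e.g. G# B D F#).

In Db major, scale degree 1 is Db, and the diatonic chord built there is a major triad.
Stacking thirds from Db gives Db-F-Ab.
With the 6 figure the chord is in first inversion; from the bass F upward in close position it reads F-Ab-Db.

F Ab Db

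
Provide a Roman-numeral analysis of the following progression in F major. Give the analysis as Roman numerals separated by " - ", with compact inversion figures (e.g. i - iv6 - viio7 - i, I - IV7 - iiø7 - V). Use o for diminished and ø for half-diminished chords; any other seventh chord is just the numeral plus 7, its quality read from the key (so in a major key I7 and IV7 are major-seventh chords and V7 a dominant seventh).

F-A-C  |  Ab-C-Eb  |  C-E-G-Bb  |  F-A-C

F-A-C: root F is the tonic; major triad there is I.
Ab-C-Eb: Ab with this quality isn't in the key; it's bIII, borrowed from the parallel minor.
C-E-G-Bb: dominant seventh chord on C = scale degree 5 → V7.
F-A-C: root F is the tonic; major triad there is I.

I - bIII - V7 - I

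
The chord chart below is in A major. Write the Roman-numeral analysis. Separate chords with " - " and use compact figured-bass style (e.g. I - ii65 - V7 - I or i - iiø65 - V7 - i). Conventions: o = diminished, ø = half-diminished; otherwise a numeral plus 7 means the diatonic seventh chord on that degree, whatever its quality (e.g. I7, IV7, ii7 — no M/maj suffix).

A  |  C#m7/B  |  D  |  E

A has root A, degree 1 in A major, so I.
C#m7/B: root C# is the mediant; minor seventh chord there is iii42.
D: major triad on D = scale degree 4 → IV.
E: major triad on E = scale degree 5 → V.

I - iii42 - IV - V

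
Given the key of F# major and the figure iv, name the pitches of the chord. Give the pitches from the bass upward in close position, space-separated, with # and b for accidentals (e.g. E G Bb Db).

B D F#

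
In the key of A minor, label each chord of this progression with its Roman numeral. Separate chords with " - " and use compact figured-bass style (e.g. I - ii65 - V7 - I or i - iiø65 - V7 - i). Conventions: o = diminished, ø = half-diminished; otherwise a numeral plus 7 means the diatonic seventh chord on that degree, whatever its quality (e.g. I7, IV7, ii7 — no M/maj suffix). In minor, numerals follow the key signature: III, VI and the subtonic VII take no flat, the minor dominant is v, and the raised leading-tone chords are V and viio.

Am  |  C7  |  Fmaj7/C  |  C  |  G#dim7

Am: minor triad on A = scale degree 1 → i.
C7: chromatic; C is V of VI, so V7/VI.
Fmaj7/C has root F, degree 6 in A minor, so VI43.
C has root C, degree 3 in A minor, so III.
G#dim7 has root G#, degree 7 in A minor, so viio7.

i - V7/VI - VI43 - III - viio7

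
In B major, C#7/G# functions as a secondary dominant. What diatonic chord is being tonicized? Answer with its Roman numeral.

V

The chord is a dominant seventh chord on C#.
A dominant resolves down a perfect fifth: C# → F#. In B major, F# is scale degree 5, i.e. V.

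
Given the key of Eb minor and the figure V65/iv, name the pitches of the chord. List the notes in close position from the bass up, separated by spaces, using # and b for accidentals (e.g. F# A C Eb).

G Bb Db Eb

The slash means an applied dominant: we want the dominant of iv. In Eb minor, iv is Ab minor, and its dominant is built on Eb.
Building a dominant seventh chord on Eb gives Eb-G-Bb-Db.
The figured bass 65 indicates first inversion, placing the third (G) in the bass: G-Bb-Db-Eb.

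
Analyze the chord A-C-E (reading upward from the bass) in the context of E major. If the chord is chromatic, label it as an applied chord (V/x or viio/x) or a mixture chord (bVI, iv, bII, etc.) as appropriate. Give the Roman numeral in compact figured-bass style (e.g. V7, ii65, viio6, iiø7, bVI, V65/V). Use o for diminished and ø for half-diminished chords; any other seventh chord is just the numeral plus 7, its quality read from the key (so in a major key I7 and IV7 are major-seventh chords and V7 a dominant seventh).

Stacked in thirds the chord is A-C-E: a minor triad on A.
A is the fourth degree of E major. This is the minor subdominant, borrowed from the parallel minor.

iv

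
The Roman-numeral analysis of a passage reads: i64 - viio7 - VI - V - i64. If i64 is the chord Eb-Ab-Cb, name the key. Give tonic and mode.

Ab minor

The anchor chord is a minor triad on Ab, labeled i64.
If Ab is scale degree 1 and the mode makes that degree carry a minor triad, the tonic is Ab and the mode is minor.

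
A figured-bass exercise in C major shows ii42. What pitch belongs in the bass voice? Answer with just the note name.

ii in C major has root D; the chord is D-F-A-C.
The figure 42 means third inversion — the seventh is in the bass.

C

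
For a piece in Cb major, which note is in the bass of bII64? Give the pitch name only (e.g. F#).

Abb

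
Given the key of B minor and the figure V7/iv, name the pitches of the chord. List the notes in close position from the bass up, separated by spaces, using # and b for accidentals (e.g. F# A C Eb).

B D# F# A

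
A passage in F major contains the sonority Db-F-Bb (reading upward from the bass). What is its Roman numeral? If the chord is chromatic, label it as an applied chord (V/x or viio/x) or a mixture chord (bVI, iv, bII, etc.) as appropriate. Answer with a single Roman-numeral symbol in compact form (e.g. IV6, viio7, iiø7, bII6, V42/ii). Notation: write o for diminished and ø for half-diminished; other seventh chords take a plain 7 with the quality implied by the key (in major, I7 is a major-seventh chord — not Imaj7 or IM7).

iv6

The pitches Bb-Db-F form a minor triad rooted on Bb.
Bb is the fourth degree of F major. This is the minor subdominant, borrowed from the parallel minor.
With Db in the bass the chord is in first inversion, so the figured bass is 6.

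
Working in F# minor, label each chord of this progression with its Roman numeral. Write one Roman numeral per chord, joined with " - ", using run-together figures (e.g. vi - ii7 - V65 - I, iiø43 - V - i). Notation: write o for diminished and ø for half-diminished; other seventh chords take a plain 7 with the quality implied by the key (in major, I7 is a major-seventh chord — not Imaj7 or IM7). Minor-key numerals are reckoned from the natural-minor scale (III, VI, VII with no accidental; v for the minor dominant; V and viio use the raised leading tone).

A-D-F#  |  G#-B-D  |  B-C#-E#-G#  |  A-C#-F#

A-D-F#: root D is the submediant; major triad there is VI64.
G#-B-D: diminished triad on G# = scale degree 2 → iio.
B-C#-E#-G#: dominant seventh chord on C# = scale degree 5 → V42.
A-C#-F#: root F# is the tonic; minor triad there is i6.

VI64 - iio - V42 - i6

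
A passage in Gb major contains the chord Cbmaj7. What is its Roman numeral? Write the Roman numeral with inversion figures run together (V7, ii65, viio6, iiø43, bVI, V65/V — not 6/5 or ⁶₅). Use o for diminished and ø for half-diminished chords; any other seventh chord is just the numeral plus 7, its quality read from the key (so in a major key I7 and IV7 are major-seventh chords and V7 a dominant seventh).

The pitches Cb-Eb-Gb-Bb form a major seventh chord rooted on Cb.
Cb is scale degree 4 in Gb major, and a major seventh chord on that degree is written IV7.

IV7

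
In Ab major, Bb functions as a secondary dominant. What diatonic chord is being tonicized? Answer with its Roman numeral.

V

The chord is a major triad on Bb.
A dominant resolves down a perfect fifth: Bb → Eb. In Ab major, Eb is scale degree 5, i.e. V.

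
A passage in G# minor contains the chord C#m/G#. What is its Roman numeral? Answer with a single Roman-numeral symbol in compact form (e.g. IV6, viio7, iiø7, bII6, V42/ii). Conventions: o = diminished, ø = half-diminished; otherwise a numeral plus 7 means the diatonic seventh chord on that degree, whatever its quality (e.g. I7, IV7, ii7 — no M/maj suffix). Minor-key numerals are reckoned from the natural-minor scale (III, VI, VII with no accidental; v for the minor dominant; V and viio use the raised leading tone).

iv64

Stacked in thirds the chord is C#-E-G#: a minor triad on C#.
C# is scale degree 4 in G# minor, and a minor triad on that degree is written iv.
With G# in the bass the chord is in second inversion, so the figured bass is 64.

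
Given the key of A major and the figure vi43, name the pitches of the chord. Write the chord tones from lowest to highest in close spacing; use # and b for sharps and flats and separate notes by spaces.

C# E F# A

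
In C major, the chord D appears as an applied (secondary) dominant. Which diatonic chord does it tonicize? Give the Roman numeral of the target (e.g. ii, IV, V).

The chord is a major triad on D.
A dominant resolves down a perfect fifth: D → G. In C major, G is scale degree 5, i.e. V.

V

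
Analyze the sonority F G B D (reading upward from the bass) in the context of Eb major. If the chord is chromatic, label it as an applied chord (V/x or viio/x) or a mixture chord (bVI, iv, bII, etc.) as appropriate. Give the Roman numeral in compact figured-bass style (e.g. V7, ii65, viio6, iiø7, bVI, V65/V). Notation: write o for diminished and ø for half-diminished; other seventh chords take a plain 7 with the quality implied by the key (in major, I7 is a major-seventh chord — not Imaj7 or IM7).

Stacked in thirds the chord is G-B-D-F: a dominant seventh chord on G.
G is not a diatonic chord root with this quality in Eb major, but it lies a perfect fifth above C (vi), so the chord functions as an applied dominant of vi.
With F in the bass the chord is in third inversion, so the figured bass is 42.

V42/vi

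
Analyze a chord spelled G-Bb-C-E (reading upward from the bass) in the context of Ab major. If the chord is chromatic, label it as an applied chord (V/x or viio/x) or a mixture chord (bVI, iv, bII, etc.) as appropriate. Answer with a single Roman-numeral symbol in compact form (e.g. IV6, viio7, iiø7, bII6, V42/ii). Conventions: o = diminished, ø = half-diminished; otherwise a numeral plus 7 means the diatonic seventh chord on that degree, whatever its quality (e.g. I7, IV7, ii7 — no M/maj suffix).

V43/vi

The pitches C-E-G-Bb form a dominant seventh chord rooted on C.
C is not a diatonic chord root with this quality in Ab major, but it lies a perfect fifth above F (vi), so the chord functions as an applied dominant of vi.
With G in the bass the chord is in second inversion, so the figured bass is 43.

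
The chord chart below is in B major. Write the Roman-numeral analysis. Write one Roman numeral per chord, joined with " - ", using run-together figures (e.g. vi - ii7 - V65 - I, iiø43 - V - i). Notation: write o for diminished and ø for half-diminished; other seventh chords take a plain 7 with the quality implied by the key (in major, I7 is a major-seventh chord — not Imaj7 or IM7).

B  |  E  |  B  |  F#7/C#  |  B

B has root B, degree 1 in B major, so I.
E: root E is the subdominant; major triad there is IV.
B: major triad on B = scale degree 1 → I.
F#7/C# has root F#, degree 5 in B major, so V43.
B has root B, degree 1 in B major, so I.

I - IV - I - V43 - I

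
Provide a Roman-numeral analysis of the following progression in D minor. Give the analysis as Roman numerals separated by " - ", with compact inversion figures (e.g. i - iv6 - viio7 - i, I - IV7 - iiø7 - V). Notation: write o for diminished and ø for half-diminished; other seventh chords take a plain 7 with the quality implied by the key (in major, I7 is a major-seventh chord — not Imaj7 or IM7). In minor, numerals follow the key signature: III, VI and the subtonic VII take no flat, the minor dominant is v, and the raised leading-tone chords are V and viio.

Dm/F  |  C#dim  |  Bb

i6 - viio - VI

Dm/F: minor triad on D = scale degree 1 → i6.
C#dim: diminished triad on C# = scale degree 7 → viio.
Bb: major triad on Bb = scale degree 6 → VI.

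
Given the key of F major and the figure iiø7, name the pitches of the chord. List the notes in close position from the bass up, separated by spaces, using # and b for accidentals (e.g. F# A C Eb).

G Bb Db F

iiø7 is the half-diminished supertonic seventh, borrowed from the parallel minor. In F major that root is G.
So the chord is G-Bb-Db-F.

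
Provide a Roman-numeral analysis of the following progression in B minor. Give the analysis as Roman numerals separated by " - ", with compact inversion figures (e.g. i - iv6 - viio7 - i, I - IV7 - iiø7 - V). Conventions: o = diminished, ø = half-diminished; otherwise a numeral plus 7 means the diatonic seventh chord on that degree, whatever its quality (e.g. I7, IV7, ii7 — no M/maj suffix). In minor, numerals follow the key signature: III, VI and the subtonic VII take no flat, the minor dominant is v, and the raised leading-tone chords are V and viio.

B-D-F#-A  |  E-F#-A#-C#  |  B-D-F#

i7 - V42 - i

B-D-F#-A has root B, degree 1 in B minor, so i7.
E-F#-A#-C# has root F#, degree 5 in B minor, so V42.
B-D-F#: root B is the tonic; minor triad there is i.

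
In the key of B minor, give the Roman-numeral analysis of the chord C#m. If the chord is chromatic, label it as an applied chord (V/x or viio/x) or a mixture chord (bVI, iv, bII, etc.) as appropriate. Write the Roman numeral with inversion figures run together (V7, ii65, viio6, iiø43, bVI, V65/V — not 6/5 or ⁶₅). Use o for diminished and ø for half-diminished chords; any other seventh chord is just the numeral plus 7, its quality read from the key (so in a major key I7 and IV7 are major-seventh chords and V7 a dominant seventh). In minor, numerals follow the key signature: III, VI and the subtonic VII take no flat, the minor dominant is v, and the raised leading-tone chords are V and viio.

ii

Stacked in thirds the chord is C#-E-G#: a minor triad on C#.
C# is the second degree of B minor. This is the minor supertonic, borrowed from the parallel major (the Dorian ii).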